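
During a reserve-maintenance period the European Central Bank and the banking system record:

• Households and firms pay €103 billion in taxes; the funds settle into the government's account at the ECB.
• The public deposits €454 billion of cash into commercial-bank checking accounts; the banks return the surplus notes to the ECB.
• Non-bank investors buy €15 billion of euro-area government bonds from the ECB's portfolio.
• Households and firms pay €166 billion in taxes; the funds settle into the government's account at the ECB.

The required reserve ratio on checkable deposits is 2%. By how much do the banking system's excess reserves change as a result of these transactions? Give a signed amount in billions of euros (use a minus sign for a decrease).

Government account inflow €103 billion: reserves −€103B, deposits −€103B.
Currency deposit €454 billion: reserves +€454B, deposits +€454B.
Asset sale (to non-banks) €15 billion: reserves −€15B, deposits −€15B.
Government account inflow €166 billion: reserves −€166B, deposits −€166B.
Totals: Δreserves = +€170B, Δdeposits = +€170B.
Δrequired reserves = 2% × +€170B = +€3.4B.
Δexcess reserves = Δreserves − Δrequired = +€170B − (+€3.4B) = +€166.6 billion.

+€166.6 billion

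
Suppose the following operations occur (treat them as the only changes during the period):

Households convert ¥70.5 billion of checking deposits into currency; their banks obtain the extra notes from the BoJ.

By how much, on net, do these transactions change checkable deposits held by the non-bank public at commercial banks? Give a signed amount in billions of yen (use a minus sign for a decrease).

-¥70.5 billion

BoJ balance sheet:
  Assets:      no change
  Liabilities: Bank reserves −¥70.5B, Currency in circulation +¥70.5B
Commercial banking system:
  Assets:      Reserves at CB −¥70.5B
  Liabilities: Checkable deposits −¥70.5B
So the change in checkable deposits held by the non-bank public at commercial banks is -¥70.5 billion.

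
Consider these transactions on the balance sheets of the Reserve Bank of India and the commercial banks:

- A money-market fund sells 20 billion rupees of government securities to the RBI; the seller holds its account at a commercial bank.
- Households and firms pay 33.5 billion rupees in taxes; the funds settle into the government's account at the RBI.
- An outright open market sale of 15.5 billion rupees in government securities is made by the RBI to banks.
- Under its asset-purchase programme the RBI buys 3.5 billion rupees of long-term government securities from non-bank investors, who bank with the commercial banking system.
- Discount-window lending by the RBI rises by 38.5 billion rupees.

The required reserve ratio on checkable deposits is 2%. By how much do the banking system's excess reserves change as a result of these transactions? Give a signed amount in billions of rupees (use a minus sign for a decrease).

Asset purchase (from non-banks) 20 billion rupees: reserves +20B, deposits +20B.
Government account inflow 33.5 billion rupees: reserves −33.5B, deposits −33.5B.
OMO sale (to banks) 15.5 billion rupees: reserves −15.5B, deposits 0.
Asset purchase (from non-banks) 3.5 billion rupees: reserves +3.5B, deposits +3.5B.
Discount-window loan 38.5 billion rupees: reserves +38.5B, deposits 0.
Totals: Δreserves = +13B, Δdeposits = −10B.
Δrequired reserves = 2% × −10B = −0.2B.
Δexcess reserves = Δreserves − Δrequired = +13B − (−0.2B) = +13.2 billion.

+13.2 billion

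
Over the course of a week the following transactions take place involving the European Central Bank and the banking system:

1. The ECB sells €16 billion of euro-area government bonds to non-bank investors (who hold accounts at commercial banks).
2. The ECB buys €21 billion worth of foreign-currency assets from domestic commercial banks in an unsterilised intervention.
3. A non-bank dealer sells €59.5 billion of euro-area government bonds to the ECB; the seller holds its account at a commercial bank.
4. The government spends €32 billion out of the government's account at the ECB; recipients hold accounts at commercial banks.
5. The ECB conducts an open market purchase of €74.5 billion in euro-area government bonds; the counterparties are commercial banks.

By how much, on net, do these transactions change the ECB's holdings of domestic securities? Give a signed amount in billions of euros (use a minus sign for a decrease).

+€118 billion

Asset sale (to non-banks) €16 billion: securities removed from the ECB's portfolio → −€16B.
FX purchase €21 billion: the ECB's securities portfolio is untouched → 0.
Asset purchase (from non-banks) €59.5 billion: securities added to the ECB's portfolio → +€59.5B.
Government spending €32 billion: the ECB's securities portfolio is untouched → 0.
OMO purchase (from banks) €74.5 billion: securities added to the ECB's portfolio → +€74.5B.
Net: −16 + 0 + 59.5 + 0 + 74.5 = +€118 billion.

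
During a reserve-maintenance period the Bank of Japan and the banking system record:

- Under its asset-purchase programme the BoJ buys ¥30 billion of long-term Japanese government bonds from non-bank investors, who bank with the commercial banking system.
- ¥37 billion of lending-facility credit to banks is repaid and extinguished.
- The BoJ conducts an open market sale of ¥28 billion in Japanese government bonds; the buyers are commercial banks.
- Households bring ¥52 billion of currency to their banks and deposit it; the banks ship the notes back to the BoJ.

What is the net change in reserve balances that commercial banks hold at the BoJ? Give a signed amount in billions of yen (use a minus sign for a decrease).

+¥17 billion

BoJ balance sheet:
  Assets:      Securities +¥2B, Loans to banks −¥37B
  Liabilities: Bank reserves +¥17B, Currency in circulation −¥52B
So the change in reserve balances that commercial banks hold at the BoJ is +¥17 billion.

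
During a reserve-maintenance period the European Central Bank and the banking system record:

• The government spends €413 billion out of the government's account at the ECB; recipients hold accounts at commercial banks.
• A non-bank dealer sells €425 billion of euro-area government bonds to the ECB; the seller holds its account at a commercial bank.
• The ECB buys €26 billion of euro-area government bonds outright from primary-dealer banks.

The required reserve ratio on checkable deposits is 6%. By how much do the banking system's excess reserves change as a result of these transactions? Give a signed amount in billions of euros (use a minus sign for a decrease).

+€813.72 billion

Government spending €413 billion: reserves +€413B, deposits +€413B.
Asset purchase (from non-banks) €425 billion: reserves +€425B, deposits +€425B.
OMO purchase (from banks) €26 billion: reserves +€26B, deposits 0.
Totals: Δreserves = +€864B, Δdeposits = +€838B.
Δrequired reserves = 6% × +€838B = +€50.28B.
Δexcess reserves = Δreserves − Δrequired = +€864B − (+€50.28B) = +€813.72 billion.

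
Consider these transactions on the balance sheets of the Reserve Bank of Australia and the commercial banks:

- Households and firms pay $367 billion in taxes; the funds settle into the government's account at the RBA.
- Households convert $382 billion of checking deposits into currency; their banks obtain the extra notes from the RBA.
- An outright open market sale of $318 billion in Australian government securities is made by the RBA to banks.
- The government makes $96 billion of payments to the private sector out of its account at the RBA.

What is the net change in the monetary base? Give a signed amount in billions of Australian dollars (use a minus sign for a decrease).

Government account inflow $367 billion: reserves shift to a non-base liability → −$367B.
Currency withdrawal $382 billion: just a shift between currency and reserves — both are base money → 0.
OMO sale (to banks) $318 billion: RBA balance sheet contracts → −$318B.
Government spending $96 billion: a non-base liability converts back to reserves → +$96B.
Net: −367 + 0 − 318 + 96 = -$589 billion.

-$589 billion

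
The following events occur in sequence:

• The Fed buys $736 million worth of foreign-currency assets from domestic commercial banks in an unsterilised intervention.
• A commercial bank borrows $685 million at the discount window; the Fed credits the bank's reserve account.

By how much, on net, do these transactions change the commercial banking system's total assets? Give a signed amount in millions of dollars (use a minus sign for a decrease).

+$685 million

FX purchase $736 million: just an asset swap on bank balance sheets → 0.
Discount-window loan $685 million: bank balance sheets expand → +$685M.
Net: 0 + 685 = +$685 million.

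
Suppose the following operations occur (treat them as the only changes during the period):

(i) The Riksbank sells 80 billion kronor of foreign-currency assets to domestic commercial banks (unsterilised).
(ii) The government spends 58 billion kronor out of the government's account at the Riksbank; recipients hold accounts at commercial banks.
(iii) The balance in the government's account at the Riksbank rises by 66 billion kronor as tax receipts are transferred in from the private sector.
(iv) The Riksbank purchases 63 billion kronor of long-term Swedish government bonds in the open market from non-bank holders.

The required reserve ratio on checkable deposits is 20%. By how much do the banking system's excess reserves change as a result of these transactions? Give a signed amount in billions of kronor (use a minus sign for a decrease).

FX sale 80 billion kronor: reserves −80B, deposits 0.
Government spending 58 billion kronor: reserves +58B, deposits +58B.
Government account inflow 66 billion kronor: reserves −66B, deposits −66B.
Asset purchase (from non-banks) 63 billion kronor: reserves +63B, deposits +63B.
Totals: Δreserves = −25B, Δdeposits = +55B.
Δrequired reserves = 20% × +55B = +11B.
Δexcess reserves = Δreserves − Δrequired = −25B − (+11B) = -36 billion.

-36 billion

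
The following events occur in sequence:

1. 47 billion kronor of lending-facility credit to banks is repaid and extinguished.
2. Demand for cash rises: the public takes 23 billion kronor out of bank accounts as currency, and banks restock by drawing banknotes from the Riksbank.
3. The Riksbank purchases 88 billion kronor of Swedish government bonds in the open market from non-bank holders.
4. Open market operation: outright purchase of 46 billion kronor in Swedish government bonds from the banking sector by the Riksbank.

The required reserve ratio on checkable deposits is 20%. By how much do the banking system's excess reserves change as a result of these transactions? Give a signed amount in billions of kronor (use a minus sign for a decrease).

+51 billion

Discount-window repayment 47 billion kronor: reserves −47B, deposits 0.
Currency withdrawal 23 billion kronor: reserves −23B, deposits −23B.
Asset purchase (from non-banks) 88 billion kronor: reserves +88B, deposits +88B.
OMO purchase (from banks) 46 billion kronor: reserves +46B, deposits 0.
Totals: Δreserves = +64B, Δdeposits = +65B.
Δrequired reserves = 20% × +65B = +13B.
Δexcess reserves = Δreserves − Δrequired = +64B − (+13B) = +51 billion.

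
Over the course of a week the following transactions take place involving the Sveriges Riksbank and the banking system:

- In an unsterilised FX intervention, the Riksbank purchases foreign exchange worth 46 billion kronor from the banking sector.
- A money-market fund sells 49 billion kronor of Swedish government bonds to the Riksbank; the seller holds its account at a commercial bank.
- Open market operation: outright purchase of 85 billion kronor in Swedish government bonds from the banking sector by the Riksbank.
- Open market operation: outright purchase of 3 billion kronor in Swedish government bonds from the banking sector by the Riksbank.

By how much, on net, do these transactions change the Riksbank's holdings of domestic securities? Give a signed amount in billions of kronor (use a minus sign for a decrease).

+137 billion

Riksbank balance sheet:
  Assets:      Securities +137B, Foreign assets +46B
  Liabilities: Bank reserves +183B
So the change in the Riksbank's holdings of domestic securities is +137 billion.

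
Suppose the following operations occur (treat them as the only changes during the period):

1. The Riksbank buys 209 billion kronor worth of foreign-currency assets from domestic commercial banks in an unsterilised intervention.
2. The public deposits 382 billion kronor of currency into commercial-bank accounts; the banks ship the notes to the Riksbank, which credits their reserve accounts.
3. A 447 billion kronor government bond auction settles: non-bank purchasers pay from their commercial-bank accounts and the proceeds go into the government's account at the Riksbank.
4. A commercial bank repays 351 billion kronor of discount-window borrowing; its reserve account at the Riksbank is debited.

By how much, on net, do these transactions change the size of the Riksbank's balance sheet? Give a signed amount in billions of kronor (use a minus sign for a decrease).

-142 billion

Riksbank balance sheet:
  Assets:      Loans to banks −351B, Foreign assets +209B
  Liabilities: Bank reserves −207B, Currency in circulation −382B, Government deposits +447B
Change in total Riksbank assets = -142 billion.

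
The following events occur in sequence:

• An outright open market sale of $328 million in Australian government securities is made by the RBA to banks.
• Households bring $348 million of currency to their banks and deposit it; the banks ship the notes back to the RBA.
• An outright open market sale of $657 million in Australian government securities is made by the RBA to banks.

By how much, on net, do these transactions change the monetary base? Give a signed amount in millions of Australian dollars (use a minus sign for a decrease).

OMO sale (to banks) $328 million: RBA balance sheet contracts → −$328M.
Currency deposit $348 million: just a shift between currency and reserves — both are base money → 0.
OMO sale (to banks) $657 million: RBA balance sheet contracts → −$657M.
Net: −328 + 0 − 657 = -$985 million.

-$985 million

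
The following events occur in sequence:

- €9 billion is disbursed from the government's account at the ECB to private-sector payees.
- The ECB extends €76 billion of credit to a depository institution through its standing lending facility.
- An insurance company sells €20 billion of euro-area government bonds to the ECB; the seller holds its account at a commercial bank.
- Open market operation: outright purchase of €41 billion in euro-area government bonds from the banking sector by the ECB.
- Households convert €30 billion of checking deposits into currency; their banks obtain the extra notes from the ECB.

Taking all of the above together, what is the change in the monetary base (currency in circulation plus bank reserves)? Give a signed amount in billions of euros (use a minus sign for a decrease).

+€146 billion

Government spending €9 billion: a non-base liability converts back to reserves → +€9B.
Discount-window loan €76 billion: ECB balance sheet expands → +€76B.
Asset purchase (from non-banks) €20 billion: ECB balance sheet expands → +€20B.
OMO purchase (from banks) €41 billion: ECB balance sheet expands → +€41B.
Currency withdrawal €30 billion: just a shift between currency and reserves — both are base money → 0.
Net: 9 + 76 + 20 + 41 + 0 = +€146 billion.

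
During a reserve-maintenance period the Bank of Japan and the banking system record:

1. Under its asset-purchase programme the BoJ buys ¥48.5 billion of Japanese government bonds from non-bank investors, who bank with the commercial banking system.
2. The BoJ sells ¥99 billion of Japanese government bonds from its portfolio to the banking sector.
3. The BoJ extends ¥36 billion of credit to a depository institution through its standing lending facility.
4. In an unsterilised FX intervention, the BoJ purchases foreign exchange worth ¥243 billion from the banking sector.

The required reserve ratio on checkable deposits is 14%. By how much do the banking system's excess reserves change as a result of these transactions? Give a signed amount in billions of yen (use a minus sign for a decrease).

Asset purchase (from non-banks) ¥48.5 billion: reserves +¥48.5B, deposits +¥48.5B.
OMO sale (to banks) ¥99 billion: reserves −¥99B, deposits 0.
Discount-window loan ¥36 billion: reserves +¥36B, deposits 0.
FX purchase ¥243 billion: reserves +¥243B, deposits 0.
Totals: Δreserves = +¥228.5B, Δdeposits = +¥48.5B.
Δrequired reserves = 14% × +¥48.5B = +¥6.79B.
Δexcess reserves = Δreserves − Δrequired = +¥228.5B − (+¥6.79B) = +¥221.71 billion.

+¥221.71 billion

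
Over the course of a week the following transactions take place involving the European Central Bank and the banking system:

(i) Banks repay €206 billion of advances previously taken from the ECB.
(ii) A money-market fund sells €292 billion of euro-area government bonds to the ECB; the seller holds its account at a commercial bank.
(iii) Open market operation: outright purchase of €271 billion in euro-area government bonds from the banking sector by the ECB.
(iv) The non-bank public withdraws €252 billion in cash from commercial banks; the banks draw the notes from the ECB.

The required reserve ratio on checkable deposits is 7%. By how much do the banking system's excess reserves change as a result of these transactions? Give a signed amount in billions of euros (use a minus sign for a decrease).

+€102.2 billion

Discount-window repayment €206 billion: reserves −€206B, deposits 0.
Asset purchase (from non-banks) €292 billion: reserves +€292B, deposits +€292B.
OMO purchase (from banks) €271 billion: reserves +€271B, deposits 0.
Currency withdrawal €252 billion: reserves −€252B, deposits −€252B.
Totals: Δreserves = +€105B, Δdeposits = +€40B.
Δrequired reserves = 7% × +€40B = +€2.8B.
Δexcess reserves = Δreserves − Δrequired = +€105B − (+€2.8B) = +€102.2 billion.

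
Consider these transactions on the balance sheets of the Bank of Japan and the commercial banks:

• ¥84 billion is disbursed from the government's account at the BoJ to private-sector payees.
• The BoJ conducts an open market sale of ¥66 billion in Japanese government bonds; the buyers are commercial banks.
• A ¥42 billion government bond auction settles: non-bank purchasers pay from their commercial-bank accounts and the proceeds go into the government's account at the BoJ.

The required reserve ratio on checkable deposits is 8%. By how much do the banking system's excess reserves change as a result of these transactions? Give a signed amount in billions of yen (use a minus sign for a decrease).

-¥27.36 billion

Government spending ¥84 billion: reserves +¥84B, deposits +¥84B.
OMO sale (to banks) ¥66 billion: reserves −¥66B, deposits 0.
Government account inflow ¥42 billion: reserves −¥42B, deposits −¥42B.
Totals: Δreserves = −¥24B, Δdeposits = +¥42B.
Δrequired reserves = 8% × +¥42B = +¥3.36B.
Δexcess reserves = Δreserves − Δrequired = −¥24B − (+¥3.36B) = -¥27.36 billion.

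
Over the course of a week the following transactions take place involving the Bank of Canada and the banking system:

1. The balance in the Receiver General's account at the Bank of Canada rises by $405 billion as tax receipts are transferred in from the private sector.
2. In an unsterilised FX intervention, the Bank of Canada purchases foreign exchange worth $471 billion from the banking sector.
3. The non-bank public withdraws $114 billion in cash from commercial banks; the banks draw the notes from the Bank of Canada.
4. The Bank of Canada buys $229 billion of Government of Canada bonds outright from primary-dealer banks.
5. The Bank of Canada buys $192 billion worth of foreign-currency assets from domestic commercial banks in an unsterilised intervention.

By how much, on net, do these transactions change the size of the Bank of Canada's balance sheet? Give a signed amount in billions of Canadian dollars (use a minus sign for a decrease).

+$892 billion

Government account inflow $405 billion: only the composition of liabilities changes → 0.
FX purchase $471 billion: a Bank of Canada asset is acquired → +$471B.
Currency withdrawal $114 billion: only the composition of liabilities changes → 0.
OMO purchase (from banks) $229 billion: a Bank of Canada asset is acquired → +$229B.
FX purchase $192 billion: a Bank of Canada asset is acquired → +$192B.
Net: 0 + 471 + 0 + 229 + 192 = +$892 billion.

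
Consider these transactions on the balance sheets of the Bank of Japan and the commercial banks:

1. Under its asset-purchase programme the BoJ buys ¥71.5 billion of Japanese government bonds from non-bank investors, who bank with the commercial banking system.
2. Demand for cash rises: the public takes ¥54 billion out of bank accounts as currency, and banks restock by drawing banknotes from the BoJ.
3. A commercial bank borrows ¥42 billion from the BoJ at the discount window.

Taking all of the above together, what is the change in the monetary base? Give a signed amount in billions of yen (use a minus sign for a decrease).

BoJ balance sheet:
  Assets:      Securities +¥71.5B, Loans to banks +¥42B
  Liabilities: Bank reserves +¥59.5B, Currency in circulation +¥54B
Monetary base = currency + reserves: +¥54B + (+¥59.5B) = +¥113.5 billion.

+¥113.5 billion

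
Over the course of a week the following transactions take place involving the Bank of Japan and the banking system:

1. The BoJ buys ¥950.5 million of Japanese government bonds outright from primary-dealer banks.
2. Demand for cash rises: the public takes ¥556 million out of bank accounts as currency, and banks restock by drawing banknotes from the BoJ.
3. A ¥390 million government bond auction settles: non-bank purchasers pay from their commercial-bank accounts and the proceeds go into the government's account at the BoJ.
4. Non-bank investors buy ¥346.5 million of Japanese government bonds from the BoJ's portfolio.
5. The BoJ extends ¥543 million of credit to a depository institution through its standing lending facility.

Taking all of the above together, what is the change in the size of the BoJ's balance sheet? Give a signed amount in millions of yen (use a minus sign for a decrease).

OMO purchase (from banks) ¥950.5 million: a BoJ asset is acquired → +¥950.5M.
Currency withdrawal ¥556 million: only the composition of liabilities changes → 0.
Government account inflow ¥390 million: only the composition of liabilities changes → 0.
Asset sale (to non-banks) ¥346.5 million: a BoJ asset is shed → −¥346.5M.
Discount-window loan ¥543 million: a BoJ asset is acquired → +¥543M.
Net: 950.5 + 0 + 0 − 346.5 + 543 = +¥1147 million.

+¥1147 million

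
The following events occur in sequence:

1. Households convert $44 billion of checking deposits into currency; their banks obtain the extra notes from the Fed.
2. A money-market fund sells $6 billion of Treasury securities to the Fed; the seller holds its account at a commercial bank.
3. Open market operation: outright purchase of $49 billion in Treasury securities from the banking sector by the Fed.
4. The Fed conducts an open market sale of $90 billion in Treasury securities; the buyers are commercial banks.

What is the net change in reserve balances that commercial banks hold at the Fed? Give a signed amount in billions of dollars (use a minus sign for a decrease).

Fed balance sheet:
  Assets:      Securities −$35B
  Liabilities: Bank reserves −$79B, Currency in circulation +$44B
So the change in reserve balances that commercial banks hold at the Fed is -$79 billion.

-$79 billion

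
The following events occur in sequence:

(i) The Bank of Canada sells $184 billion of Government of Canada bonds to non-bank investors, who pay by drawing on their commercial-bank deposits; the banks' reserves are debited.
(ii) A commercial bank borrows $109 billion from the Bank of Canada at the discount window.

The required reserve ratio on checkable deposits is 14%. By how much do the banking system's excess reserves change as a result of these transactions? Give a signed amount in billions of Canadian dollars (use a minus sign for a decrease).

Asset sale (to non-banks) $184 billion: reserves −$184B, deposits −$184B.
Discount-window loan $109 billion: reserves +$109B, deposits 0.
Totals: Δreserves = −$75B, Δdeposits = −$184B.
Δrequired reserves = 14% × −$184B = −$25.76B.
Δexcess reserves = Δreserves − Δrequired = −$75B − (−$25.76B) = -$49.24 billion.

-$49.24 billion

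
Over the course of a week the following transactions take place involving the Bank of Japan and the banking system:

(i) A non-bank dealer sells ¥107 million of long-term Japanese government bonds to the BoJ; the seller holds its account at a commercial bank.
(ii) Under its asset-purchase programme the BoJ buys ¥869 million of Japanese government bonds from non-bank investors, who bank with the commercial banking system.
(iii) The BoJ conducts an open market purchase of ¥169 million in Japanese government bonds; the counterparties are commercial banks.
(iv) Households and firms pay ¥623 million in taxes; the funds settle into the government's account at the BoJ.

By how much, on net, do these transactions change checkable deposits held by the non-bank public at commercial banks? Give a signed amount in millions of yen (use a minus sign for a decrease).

Asset purchase (from non-banks) ¥107 million: non-bank counterparties' bank balances rise → +¥107M.
Asset purchase (from non-banks) ¥869 million: non-bank counterparties' bank balances rise → +¥869M.
OMO purchase (from banks) ¥169 million: the counterparty is a bank, so public deposits are unchanged → 0.
Government account inflow ¥623 million: non-bank counterparties' bank balances fall → −¥623M.
Net: 107 + 869 + 0 − 623 = +¥353 million.

+¥353 million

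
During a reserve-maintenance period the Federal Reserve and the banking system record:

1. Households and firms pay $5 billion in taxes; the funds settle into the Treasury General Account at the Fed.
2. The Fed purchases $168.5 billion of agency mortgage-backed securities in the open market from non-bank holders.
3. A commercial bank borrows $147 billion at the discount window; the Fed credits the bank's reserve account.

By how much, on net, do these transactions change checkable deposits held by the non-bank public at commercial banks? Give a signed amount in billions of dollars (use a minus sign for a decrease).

Fed balance sheet:
  Assets:      Securities +$168.5B, Loans to banks +$147B
  Liabilities: Bank reserves +$310.5B, Government deposits +$5B
Commercial banking system:
  Assets:      Reserves at CB +$310.5B
  Liabilities: Checkable deposits +$163.5B, Borrowings from CB +$147B
So the change in checkable deposits held by the non-bank public at commercial banks is +$163.5 billion.

+$163.5 billion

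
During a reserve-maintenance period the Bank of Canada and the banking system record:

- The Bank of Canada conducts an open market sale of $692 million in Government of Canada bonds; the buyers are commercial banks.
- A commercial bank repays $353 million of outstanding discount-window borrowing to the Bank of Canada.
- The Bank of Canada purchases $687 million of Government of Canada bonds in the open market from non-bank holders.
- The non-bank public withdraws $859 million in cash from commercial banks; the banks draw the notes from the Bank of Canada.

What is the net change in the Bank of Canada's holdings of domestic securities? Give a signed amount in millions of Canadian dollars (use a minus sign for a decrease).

OMO sale (to banks) $692 million: securities removed from the Bank of Canada's portfolio → −$692M.
Discount-window repayment $353 million: the Bank of Canada's securities portfolio is untouched → 0.
Asset purchase (from non-banks) $687 million: securities added to the Bank of Canada's portfolio → +$687M.
Currency withdrawal $859 million: the Bank of Canada's securities portfolio is untouched → 0.
Net: −692 + 0 + 687 + 0 = -$5 million.

-$5 million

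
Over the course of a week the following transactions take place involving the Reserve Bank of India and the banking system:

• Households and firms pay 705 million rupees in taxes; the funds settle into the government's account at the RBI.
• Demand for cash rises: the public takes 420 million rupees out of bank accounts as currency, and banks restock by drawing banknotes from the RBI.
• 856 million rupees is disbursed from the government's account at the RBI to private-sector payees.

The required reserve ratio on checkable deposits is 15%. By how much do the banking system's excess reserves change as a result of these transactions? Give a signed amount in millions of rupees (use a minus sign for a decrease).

Government account inflow 705 million rupees: reserves −705M, deposits −705M.
Currency withdrawal 420 million rupees: reserves −420M, deposits −420M.
Government spending 856 million rupees: reserves +856M, deposits +856M.
Totals: Δreserves = −269M, Δdeposits = −269M.
Δrequired reserves = 15% × −269M = −40.35M.
Δexcess reserves = Δreserves − Δrequired = −269M − (−40.35M) = -228.65 million.

-228.65 million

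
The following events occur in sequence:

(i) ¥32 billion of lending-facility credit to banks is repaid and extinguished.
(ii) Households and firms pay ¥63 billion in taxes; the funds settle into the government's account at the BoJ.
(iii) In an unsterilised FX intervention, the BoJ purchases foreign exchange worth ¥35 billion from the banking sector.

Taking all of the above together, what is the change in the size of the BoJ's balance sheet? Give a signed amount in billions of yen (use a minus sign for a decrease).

BoJ balance sheet:
  Assets:      Loans to banks −¥32B, Foreign assets +¥35B
  Liabilities: Bank reserves −¥60B, Government deposits +¥63B
Change in total BoJ assets = +¥3 billion.

+¥3 billion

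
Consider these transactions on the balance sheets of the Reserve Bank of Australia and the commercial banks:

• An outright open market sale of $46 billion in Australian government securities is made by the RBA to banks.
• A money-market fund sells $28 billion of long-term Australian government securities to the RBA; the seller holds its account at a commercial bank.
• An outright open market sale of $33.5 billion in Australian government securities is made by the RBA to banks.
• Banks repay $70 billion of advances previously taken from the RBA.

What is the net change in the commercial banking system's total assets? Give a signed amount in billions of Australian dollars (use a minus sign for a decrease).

-$42 billion

OMO sale (to banks) $46 billion: just an asset swap on bank balance sheets → 0.
Asset purchase (from non-banks) $28 billion: bank balance sheets expand → +$28B.
OMO sale (to banks) $33.5 billion: just an asset swap on bank balance sheets → 0.
Discount-window repayment $70 billion: bank balance sheets shrink → −$70B.
Net: 0 + 28 + 0 − 70 = -$42 billion.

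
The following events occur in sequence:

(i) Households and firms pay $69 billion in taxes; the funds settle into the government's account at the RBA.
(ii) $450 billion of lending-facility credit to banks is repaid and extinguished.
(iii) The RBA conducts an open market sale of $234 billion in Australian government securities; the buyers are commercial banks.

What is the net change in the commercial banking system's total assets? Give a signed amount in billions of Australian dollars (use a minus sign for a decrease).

RBA balance sheet:
  Assets:      Securities −$234B, Loans to banks −$450B
  Liabilities: Bank reserves −$753B, Government deposits +$69B
Commercial banking system:
  Assets:      Reserves at CB −$753B, Securities +$234B
  Liabilities: Checkable deposits −$69B, Borrowings from CB −$450B
Change in total bank assets = -$519 billion.

-$519 billion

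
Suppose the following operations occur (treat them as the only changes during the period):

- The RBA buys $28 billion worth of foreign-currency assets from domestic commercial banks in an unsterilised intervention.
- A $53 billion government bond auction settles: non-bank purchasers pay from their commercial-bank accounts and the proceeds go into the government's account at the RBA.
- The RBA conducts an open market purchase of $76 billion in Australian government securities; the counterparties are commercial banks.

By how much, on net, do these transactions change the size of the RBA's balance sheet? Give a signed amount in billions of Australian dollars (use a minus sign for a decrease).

+$104 billion

FX purchase $28 billion: an RBA asset is acquired → +$28B.
Government account inflow $53 billion: only the composition of liabilities changes → 0.
OMO purchase (from banks) $76 billion: an RBA asset is acquired → +$76B.
Net: 28 + 0 + 76 = +$104 billion.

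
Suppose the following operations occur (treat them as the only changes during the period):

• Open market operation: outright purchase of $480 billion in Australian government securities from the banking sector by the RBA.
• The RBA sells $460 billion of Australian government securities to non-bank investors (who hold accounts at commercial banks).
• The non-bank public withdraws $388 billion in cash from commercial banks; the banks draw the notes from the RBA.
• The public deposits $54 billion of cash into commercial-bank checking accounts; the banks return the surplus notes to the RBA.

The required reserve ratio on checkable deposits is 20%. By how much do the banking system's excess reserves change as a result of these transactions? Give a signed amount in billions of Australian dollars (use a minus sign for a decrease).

OMO purchase (from banks) $480 billion: reserves +$480B, deposits 0.
Asset sale (to non-banks) $460 billion: reserves −$460B, deposits −$460B.
Currency withdrawal $388 billion: reserves −$388B, deposits −$388B.
Currency deposit $54 billion: reserves +$54B, deposits +$54B.
Totals: Δreserves = −$314B, Δdeposits = −$794B.
Δrequired reserves = 20% × −$794B = −$158.8B.
Δexcess reserves = Δreserves − Δrequired = −$314B − (−$158.8B) = -$155.2 billion.

-$155.2 billion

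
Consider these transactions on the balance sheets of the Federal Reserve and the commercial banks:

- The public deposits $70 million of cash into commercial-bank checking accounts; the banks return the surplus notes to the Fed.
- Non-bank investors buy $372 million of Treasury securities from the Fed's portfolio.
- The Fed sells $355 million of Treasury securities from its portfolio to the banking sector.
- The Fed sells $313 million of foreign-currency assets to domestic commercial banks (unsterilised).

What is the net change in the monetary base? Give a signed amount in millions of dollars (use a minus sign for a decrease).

-$1040 million

Currency deposit $70 million: just a shift between currency and reserves — both are base money → 0.
Asset sale (to non-banks) $372 million: Fed balance sheet contracts → −$372M.
OMO sale (to banks) $355 million: Fed balance sheet contracts → −$355M.
FX sale $313 million: Fed balance sheet contracts → −$313M.
Net: 0 − 372 − 355 − 313 = -$1040 million.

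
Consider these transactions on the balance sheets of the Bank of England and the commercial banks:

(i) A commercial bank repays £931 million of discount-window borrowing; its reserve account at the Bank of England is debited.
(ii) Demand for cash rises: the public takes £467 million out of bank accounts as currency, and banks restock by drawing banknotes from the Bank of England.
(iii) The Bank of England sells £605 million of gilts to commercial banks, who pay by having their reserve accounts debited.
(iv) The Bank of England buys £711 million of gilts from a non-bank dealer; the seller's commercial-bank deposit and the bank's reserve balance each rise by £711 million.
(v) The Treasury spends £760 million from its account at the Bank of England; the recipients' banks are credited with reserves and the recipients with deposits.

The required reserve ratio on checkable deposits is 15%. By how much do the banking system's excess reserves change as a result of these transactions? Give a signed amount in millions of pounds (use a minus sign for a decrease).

-£682.6 million

Discount-window repayment £931 million: reserves −£931M, deposits 0.
Currency withdrawal £467 million: reserves −£467M, deposits −£467M.
OMO sale (to banks) £605 million: reserves −£605M, deposits 0.
Asset purchase (from non-banks) £711 million: reserves +£711M, deposits +£711M.
Government spending £760 million: reserves +£760M, deposits +£760M.
Totals: Δreserves = −£532M, Δdeposits = +£1004M.
Δrequired reserves = 15% × +£1004M = +£150.6M.
Δexcess reserves = Δreserves − Δrequired = −£532M − (+£150.6M) = -£682.6 million.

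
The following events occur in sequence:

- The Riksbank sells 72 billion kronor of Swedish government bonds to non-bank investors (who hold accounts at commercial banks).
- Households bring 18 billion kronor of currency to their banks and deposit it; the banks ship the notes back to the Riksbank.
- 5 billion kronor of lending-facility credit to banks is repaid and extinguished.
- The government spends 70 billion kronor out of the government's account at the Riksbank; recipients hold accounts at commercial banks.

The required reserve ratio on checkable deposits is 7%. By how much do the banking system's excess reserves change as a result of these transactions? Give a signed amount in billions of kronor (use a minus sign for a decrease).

Asset sale (to non-banks) 72 billion kronor: reserves −72B, deposits −72B.
Currency deposit 18 billion kronor: reserves +18B, deposits +18B.
Discount-window repayment 5 billion kronor: reserves −5B, deposits 0.
Government spending 70 billion kronor: reserves +70B, deposits +70B.
Totals: Δreserves = +11B, Δdeposits = +16B.
Δrequired reserves = 7% × +16B = +1.12B.
Δexcess reserves = Δreserves − Δrequired = +11B − (+1.12B) = +9.88 billion.

+9.88 billion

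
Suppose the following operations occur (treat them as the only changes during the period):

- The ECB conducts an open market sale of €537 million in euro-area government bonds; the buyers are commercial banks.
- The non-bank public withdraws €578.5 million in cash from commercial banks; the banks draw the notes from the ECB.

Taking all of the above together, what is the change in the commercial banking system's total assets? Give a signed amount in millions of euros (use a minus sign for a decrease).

ECB balance sheet:
  Assets:      Securities −€537M
  Liabilities: Bank reserves −€1115.5M, Currency in circulation +€578.5M
Commercial banking system:
  Assets:      Reserves at CB −€1115.5M, Securities +€537M
  Liabilities: Checkable deposits −€578.5M
Change in total bank assets = -€578.5 million.

-€578.5 million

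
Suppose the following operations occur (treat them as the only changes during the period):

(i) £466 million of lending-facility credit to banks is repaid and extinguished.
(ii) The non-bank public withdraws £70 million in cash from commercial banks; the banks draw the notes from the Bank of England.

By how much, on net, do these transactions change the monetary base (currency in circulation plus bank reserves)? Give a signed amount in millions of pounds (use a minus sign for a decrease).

-£466 million

Bank of England balance sheet:
  Assets:      Loans to banks −£466M
  Liabilities: Bank reserves −£536M, Currency in circulation +£70M
Commercial banking system:
  Assets:      Reserves at CB −£536M
  Liabilities: Checkable deposits −£70M, Borrowings from CB −£466M
Monetary base = currency + reserves: +£70M + (−£536M) = -£466 million.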